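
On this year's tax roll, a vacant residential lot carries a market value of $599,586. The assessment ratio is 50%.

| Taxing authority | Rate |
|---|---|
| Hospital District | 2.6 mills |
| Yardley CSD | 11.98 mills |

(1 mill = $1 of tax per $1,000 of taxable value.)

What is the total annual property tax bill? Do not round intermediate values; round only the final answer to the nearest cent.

$4,370.98

Assessed value = $599,586 × 0.5 = $299,793
Hospital District: $299,793 × 0.0026 = $779.4618
Yardley CSD: $299,793 × 0.01198 = $3,591.52014
Total = $779.4618 + $3,591.52014 = $4,370.98194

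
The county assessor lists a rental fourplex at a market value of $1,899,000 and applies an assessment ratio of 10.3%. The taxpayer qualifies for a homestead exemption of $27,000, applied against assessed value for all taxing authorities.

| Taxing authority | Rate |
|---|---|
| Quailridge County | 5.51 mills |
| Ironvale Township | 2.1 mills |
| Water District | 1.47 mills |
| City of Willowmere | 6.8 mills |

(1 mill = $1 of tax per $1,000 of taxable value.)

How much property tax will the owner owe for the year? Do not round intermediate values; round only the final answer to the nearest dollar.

Assessed value = $1,899,000 × 0.103 = $195,597
Taxable value = $195,597 − $27,000 = $168,597
Quailridge County: $168,597 × 0.00551 = $928.96947
Ironvale Township: $168,597 × 0.0021 = $354.0537
Water District: $168,597 × 0.00147 = $247.83759
City of Willowmere: $168,597 × 0.0068 = $1,146.4596
Total = $928.96947 + $354.0537 + $247.83759 + $1,146.4596 = $2,677.32036

$2,677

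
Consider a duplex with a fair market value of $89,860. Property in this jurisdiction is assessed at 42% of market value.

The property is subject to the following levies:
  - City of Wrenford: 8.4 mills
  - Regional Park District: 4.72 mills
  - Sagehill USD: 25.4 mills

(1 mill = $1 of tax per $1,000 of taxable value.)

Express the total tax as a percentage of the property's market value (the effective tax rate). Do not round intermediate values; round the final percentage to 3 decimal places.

1.618%

Assessed value = $89,860 × 0.42 = $37,741.2
City of Wrenford: $37,741.2 × 0.0084 = $317.02608
Regional Park District: $37,741.2 × 0.00472 = $178.138464
Sagehill USD: $37,741.2 × 0.0254 = $958.62648
Total tax = $1,453.791024
Effective rate = $1,453.791024 ÷ $89,860 = 1.618% of market value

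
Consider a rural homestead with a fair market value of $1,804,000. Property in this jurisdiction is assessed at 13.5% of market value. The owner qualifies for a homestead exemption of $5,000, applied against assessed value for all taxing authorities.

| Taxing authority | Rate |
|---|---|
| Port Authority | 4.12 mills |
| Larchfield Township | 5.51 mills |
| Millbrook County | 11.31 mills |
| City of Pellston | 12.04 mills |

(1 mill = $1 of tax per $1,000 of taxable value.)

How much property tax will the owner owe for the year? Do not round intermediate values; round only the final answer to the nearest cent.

Assessed value = $1,804,000 × 0.135 = $243,540
Taxable value = $243,540 − $5,000 = $238,540
Port Authority: $238,540 × 0.00412 = $982.7848
Larchfield Township: $238,540 × 0.00551 = $1,314.3554
Millbrook County: $238,540 × 0.01131 = $2,697.8874
City of Pellston: $238,540 × 0.01204 = $2,872.0216
Total = $982.7848 + $1,314.3554 + $2,697.8874 + $2,872.0216 = $7,867.0492

$7,867.05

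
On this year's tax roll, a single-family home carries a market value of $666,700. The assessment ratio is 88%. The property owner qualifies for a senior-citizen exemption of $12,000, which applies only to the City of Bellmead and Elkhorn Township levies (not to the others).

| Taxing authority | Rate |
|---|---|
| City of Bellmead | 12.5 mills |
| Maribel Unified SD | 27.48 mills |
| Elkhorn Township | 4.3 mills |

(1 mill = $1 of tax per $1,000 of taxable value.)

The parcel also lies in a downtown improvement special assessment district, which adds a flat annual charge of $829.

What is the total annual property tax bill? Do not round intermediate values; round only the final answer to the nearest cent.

Assessed value = $666,700 × 0.88 = $586,696
City of Bellmead: ($586,696 − $12,000) × 0.0125 = $574,696 × 0.0125 = $7,183.7
Maribel Unified SD: $586,696 × 0.02748 = $16,122.40608
Elkhorn Township: ($586,696 − $12,000) × 0.0043 = $574,696 × 0.0043 = $2,471.1928
Levies subtotal = $25,777.29888
Total = $25,777.29888 + $829 = $26,606.29888

$26,606.30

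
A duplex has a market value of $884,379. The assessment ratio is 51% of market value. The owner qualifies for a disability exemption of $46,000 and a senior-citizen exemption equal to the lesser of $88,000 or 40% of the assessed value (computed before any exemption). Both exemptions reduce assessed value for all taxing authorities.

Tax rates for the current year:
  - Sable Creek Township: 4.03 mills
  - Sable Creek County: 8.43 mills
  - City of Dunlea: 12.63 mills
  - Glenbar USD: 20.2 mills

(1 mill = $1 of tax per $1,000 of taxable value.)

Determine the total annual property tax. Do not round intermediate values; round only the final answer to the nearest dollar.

Assessed value = $884,379 × 0.51 = $451,033.29
Senior-citizen exemption = min($88,000, 40% × $451,033.29) = min($88,000, $180,413.316) = $88,000 (dollar cap binds)
Taxable value = $451,033.29 − $46,000 − $88,000 = $317,033.29
Sable Creek Township: $317,033.29 × 0.00403 = $1,277.6441587
Sable Creek County: $317,033.29 × 0.00843 = $2,672.5906347
City of Dunlea: $317,033.29 × 0.01263 = $4,004.1304527
Glenbar USD: $317,033.29 × 0.0202 = $6,404.072458
Total = $14,358.4377041

$14,358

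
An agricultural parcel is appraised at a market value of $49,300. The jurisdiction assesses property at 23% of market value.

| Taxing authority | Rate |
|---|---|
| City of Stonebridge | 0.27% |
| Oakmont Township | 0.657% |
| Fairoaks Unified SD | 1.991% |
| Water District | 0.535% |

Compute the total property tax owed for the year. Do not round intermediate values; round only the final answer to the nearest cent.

$391.54

Assessed value = $49,300 × 0.23 = $11,339
City of Stonebridge: $11,339 × 0.0027 = $30.6153
Oakmont Township: $11,339 × 0.00657 = $74.49723
Fairoaks Unified SD: $11,339 × 0.01991 = $225.75949
Water District: $11,339 × 0.00535 = $60.66365
Total = $30.6153 + $74.49723 + $225.75949 + $60.66365 = $391.53567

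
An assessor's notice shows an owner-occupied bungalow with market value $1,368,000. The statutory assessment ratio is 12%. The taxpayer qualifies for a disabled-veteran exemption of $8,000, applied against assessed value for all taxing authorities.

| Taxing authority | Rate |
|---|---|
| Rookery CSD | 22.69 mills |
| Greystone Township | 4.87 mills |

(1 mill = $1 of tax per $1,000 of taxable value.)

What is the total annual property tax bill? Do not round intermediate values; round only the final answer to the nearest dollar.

Assessed value = $1,368,000 × 0.12 = $164,160
Taxable value = $164,160 − $8,000 = $156,160
Rookery CSD: $156,160 × 0.02269 = $3,543.2704
Greystone Township: $156,160 × 0.00487 = $760.4992
Total = $3,543.2704 + $760.4992 = $4,303.7696

$4,304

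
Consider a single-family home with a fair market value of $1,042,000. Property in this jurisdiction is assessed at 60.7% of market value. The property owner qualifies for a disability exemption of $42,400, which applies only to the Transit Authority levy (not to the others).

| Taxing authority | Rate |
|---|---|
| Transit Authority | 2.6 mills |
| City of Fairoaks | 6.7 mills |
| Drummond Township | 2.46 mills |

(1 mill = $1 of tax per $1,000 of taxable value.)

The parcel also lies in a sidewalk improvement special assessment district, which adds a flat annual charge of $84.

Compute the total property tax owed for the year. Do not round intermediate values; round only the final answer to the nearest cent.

$7,411.89

Assessed value = $1,042,000 × 0.607 = $632,494
Transit Authority: ($632,494 − $42,400) × 0.0026 = $590,094 × 0.0026 = $1,534.2444
City of Fairoaks: $632,494 × 0.0067 = $4,237.7098
Drummond Township: $632,494 × 0.00246 = $1,555.93524
Levies subtotal = $7,327.88944
Total = $7,327.88944 + $84 = $7,411.88944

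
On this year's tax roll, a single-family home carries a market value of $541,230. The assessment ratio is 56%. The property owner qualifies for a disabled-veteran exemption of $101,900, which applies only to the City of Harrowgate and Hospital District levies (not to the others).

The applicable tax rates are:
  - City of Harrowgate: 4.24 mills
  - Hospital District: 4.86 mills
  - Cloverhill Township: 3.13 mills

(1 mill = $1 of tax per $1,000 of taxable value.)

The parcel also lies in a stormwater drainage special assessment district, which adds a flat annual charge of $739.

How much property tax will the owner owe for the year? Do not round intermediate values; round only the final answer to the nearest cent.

Assessed value = $541,230 × 0.56 = $303,088.8
City of Harrowgate: ($303,088.8 − $101,900) × 0.00424 = $201,188.8 × 0.00424 = $853.040512
Hospital District: ($303,088.8 − $101,900) × 0.00486 = $201,188.8 × 0.00486 = $977.777568
Cloverhill Township: $303,088.8 × 0.00313 = $948.667944
Levies subtotal = $2,779.486024
Total = $2,779.486024 + $739 = $3,518.486024

$3,518.49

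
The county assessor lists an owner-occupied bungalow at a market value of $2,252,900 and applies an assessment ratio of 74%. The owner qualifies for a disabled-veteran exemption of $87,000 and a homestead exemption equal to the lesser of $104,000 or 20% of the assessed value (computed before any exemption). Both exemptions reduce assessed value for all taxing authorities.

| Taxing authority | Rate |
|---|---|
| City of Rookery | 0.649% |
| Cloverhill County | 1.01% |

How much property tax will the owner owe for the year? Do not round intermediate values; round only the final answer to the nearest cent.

$24,489.26

Assessed value = $2,252,900 × 0.74 = $1,667,146
Homestead exemption = min($104,000, 20% × $1,667,146) = min($104,000, $333,429.2) = $104,000 (dollar cap binds)
Taxable value = $1,667,146 − $87,000 − $104,000 = $1,476,146
City of Rookery: $1,476,146 × 0.00649 = $9,580.18754
Cloverhill County: $1,476,146 × 0.0101 = $14,909.0746
Total = $24,489.26214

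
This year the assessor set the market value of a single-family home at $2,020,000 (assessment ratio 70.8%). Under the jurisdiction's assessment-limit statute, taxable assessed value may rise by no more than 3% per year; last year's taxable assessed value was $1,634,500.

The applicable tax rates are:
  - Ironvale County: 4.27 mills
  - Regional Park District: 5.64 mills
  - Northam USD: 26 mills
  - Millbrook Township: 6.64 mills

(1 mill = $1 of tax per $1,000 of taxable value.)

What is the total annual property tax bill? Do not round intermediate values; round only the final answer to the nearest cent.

$60,853.31

Uncapped assessed value = $2,020,000 × 0.708 = $1,430,160
Cap limit = $1,634,500 × 1.03 = $1,683,535
Taxable assessed value = min($1,430,160, $1,683,535) = $1,430,160 (cap does not bind)
Ironvale County: $1,430,160 × 0.00427 = $6,106.7832
Regional Park District: $1,430,160 × 0.00564 = $8,066.1024
Northam USD: $1,430,160 × 0.026 = $37,184.16
Millbrook Township: $1,430,160 × 0.00664 = $9,496.2624
Total = $60,853.308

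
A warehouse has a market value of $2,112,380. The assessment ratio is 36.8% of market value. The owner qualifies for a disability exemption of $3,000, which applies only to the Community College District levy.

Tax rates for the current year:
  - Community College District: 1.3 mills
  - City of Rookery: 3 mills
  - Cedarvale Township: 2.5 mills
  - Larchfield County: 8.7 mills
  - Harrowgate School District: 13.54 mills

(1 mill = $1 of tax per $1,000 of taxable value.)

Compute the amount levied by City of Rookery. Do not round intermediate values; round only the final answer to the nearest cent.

$2,332.07

Assessed value = $2,112,380 × 0.368 = $777,355.84
City of Rookery taxable value = $777,355.84 (exemption does not apply)
City of Rookery levy = $777,355.84 × 0.003 = $2,332.06752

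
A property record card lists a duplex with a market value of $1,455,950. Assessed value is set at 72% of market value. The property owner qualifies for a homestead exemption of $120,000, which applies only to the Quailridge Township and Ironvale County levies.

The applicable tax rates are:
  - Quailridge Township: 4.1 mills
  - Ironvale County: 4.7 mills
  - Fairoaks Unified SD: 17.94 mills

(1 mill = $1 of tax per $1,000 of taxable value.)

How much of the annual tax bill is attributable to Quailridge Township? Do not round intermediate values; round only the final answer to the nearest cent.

Assessed value = $1,455,950 × 0.72 = $1,048,284
Quailridge Township taxable value = $1,048,284 − $120,000 = $928,284
Quailridge Township levy = $928,284 × 0.0041 = $3,805.9644

$3,805.96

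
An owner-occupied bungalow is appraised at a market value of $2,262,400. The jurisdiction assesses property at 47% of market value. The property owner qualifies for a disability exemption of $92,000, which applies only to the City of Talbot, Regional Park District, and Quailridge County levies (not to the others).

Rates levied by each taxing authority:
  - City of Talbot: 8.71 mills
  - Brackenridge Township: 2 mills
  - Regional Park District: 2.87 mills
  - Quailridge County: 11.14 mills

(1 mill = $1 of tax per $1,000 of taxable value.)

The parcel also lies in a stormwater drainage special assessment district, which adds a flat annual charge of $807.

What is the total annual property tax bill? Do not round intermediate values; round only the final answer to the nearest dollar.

Assessed value = $2,262,400 × 0.47 = $1,063,328
City of Talbot: ($1,063,328 − $92,000) × 0.00871 = $971,328 × 0.00871 = $8,460.26688
Brackenridge Township: $1,063,328 × 0.002 = $2,126.656
Regional Park District: ($1,063,328 − $92,000) × 0.00287 = $971,328 × 0.00287 = $2,787.71136
Quailridge County: ($1,063,328 − $92,000) × 0.01114 = $971,328 × 0.01114 = $10,820.59392
Levies subtotal = $24,195.22816
Total = $24,195.22816 + $807 = $25,002.22816

$25,002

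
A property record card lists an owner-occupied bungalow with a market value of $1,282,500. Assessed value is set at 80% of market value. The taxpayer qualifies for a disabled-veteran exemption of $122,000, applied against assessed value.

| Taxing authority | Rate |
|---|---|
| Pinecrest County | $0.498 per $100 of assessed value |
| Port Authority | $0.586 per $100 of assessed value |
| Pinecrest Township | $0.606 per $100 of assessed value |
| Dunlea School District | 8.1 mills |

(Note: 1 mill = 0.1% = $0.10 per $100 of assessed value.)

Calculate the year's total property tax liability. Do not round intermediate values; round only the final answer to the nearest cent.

$22,600.00

Assessed value = $1,282,500 × 0.8 = $1,026,000
Taxable value = $1,026,000 − $122,000 = $904,000
Pinecrest County: $904,000 × 0.00498 = $4,501.92
Port Authority: $904,000 × 0.00586 = $5,297.44
Pinecrest Township: $904,000 × 0.00606 = $5,478.24
Dunlea School District: $904,000 × 0.0081 = $7,322.4
Total = $22,600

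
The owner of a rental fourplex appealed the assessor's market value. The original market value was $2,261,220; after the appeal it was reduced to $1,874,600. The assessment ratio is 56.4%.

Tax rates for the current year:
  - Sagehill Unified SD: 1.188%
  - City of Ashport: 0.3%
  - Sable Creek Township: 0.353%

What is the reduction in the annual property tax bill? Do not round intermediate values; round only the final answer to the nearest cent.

$4,014.37

Old assessed value = $2,261,220 × 0.564 = $1,275,328.08
New assessed value = $1,874,600 × 0.564 = $1,057,274.4
Combined rate = 0.01188 + 0.003 + 0.00353 = 0.01841
Old tax = $1,275,328.08 × 0.01841 = $23,478.7899528
New tax = $1,057,274.4 × 0.01841 = $19,464.421704
Reduction = $23,478.7899528 − $19,464.421704 = $4,014.3682488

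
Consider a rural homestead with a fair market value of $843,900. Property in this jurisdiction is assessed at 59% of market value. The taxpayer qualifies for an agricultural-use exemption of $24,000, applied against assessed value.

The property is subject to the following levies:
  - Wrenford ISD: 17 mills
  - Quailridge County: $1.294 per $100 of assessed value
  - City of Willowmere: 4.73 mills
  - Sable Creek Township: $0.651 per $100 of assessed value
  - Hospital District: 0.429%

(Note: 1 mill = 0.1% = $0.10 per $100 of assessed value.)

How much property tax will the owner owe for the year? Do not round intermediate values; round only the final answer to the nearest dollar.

Assessed value = $843,900 × 0.59 = $497,901
Taxable value = $497,901 − $24,000 = $473,901
Wrenford ISD: $473,901 × 0.017 = $8,056.317
Quailridge County: $473,901 × 0.01294 = $6,132.27894
City of Willowmere: $473,901 × 0.00473 = $2,241.55173
Sable Creek Township: $473,901 × 0.00651 = $3,085.09551
Hospital District: $473,901 × 0.00429 = $2,033.03529
Total = $21,548.27847

$21,548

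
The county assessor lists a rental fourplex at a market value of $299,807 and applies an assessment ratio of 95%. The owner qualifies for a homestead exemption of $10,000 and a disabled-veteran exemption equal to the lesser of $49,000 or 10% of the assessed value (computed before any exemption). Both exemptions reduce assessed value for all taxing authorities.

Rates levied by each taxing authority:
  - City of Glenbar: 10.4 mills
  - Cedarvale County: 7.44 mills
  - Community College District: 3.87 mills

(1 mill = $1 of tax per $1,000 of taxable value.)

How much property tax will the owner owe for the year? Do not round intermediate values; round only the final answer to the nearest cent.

Assessed value = $299,807 × 0.95 = $284,816.65
Disabled-veteran exemption = min($49,000, 10% × $284,816.65) = min($49,000, $28,481.665) = $28,481.665 (percentage binds)
Taxable value = $284,816.65 − $10,000 − $28,481.665 = $246,334.985
City of Glenbar: $246,334.985 × 0.0104 = $2,561.883844
Cedarvale County: $246,334.985 × 0.00744 = $1,832.7322884
Community College District: $246,334.985 × 0.00387 = $953.31639195
Total = $5,347.93252435

$5,347.93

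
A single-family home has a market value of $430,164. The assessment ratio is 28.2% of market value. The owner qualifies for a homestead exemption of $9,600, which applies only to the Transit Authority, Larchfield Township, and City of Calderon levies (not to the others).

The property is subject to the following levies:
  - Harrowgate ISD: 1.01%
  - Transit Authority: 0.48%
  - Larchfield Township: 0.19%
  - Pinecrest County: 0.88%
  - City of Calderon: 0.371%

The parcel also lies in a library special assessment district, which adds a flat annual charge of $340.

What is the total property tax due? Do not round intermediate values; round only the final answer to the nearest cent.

Assessed value = $430,164 × 0.282 = $121,306.248
Harrowgate ISD: $121,306.248 × 0.0101 = $1,225.1931048
Transit Authority: ($121,306.248 − $9,600) × 0.0048 = $111,706.248 × 0.0048 = $536.1899904
Larchfield Township: ($121,306.248 − $9,600) × 0.0019 = $111,706.248 × 0.0019 = $212.2418712
Pinecrest County: $121,306.248 × 0.0088 = $1,067.4949824
City of Calderon: ($121,306.248 − $9,600) × 0.00371 = $111,706.248 × 0.00371 = $414.43018008
Levies subtotal = $3,455.55012888
Total = $3,455.55012888 + $340 = $3,795.55012888

$3,795.55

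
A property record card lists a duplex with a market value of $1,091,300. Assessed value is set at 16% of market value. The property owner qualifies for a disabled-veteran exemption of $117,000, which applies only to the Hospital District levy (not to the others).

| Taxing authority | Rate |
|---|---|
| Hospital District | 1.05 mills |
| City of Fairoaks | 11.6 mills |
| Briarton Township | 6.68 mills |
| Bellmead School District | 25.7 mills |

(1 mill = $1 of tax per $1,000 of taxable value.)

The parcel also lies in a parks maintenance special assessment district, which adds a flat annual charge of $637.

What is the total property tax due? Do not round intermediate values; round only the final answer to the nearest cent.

$8,376.75

Assessed value = $1,091,300 × 0.16 = $174,608
Hospital District: ($174,608 − $117,000) × 0.00105 = $57,608 × 0.00105 = $60.4884
City of Fairoaks: $174,608 × 0.0116 = $2,025.4528
Briarton Township: $174,608 × 0.00668 = $1,166.38144
Bellmead School District: $174,608 × 0.0257 = $4,487.4256
Levies subtotal = $7,739.74824
Total = $7,739.74824 + $637 = $8,376.74824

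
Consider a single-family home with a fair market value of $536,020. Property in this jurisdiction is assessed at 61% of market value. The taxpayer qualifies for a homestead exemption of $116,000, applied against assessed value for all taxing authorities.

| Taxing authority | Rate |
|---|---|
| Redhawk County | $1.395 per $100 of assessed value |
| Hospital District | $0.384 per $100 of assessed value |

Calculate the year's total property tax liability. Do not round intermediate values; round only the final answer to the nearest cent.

Assessed value = $536,020 × 0.61 = $326,972.2
Taxable value = $326,972.2 − $116,000 = $210,972.2
Redhawk County: $210,972.2 × 0.01395 = $2,943.06219
Hospital District: $210,972.2 × 0.00384 = $810.133248
Total = $2,943.06219 + $810.133248 = $3,753.195438

$3,753.20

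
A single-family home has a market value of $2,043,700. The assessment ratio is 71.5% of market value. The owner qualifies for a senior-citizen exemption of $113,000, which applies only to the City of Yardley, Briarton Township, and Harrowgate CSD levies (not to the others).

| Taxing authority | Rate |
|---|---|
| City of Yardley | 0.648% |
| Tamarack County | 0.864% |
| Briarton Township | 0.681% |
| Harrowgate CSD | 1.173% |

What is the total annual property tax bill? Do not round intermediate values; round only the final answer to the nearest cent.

Assessed value = $2,043,700 × 0.715 = $1,461,245.5
City of Yardley: ($1,461,245.5 − $113,000) × 0.00648 = $1,348,245.5 × 0.00648 = $8,736.63084
Tamarack County: $1,461,245.5 × 0.00864 = $12,625.16112
Briarton Township: ($1,461,245.5 − $113,000) × 0.00681 = $1,348,245.5 × 0.00681 = $9,181.551855
Harrowgate CSD: ($1,461,245.5 − $113,000) × 0.01173 = $1,348,245.5 × 0.01173 = $15,814.919715
Total = $46,358.26353

$46,358.26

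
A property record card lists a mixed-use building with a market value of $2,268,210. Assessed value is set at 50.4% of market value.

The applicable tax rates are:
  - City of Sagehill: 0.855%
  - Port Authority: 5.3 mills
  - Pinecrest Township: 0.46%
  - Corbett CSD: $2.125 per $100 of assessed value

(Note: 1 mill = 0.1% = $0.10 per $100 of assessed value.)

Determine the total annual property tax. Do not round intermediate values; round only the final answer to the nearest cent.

$45,384.16

Assessed value = $2,268,210 × 0.504 = $1,143,177.84
City of Sagehill: $1,143,177.84 × 0.00855 = $9,774.170532
Port Authority: $1,143,177.84 × 0.0053 = $6,058.842552
Pinecrest Township: $1,143,177.84 × 0.0046 = $5,258.618064
Corbett CSD: $1,143,177.84 × 0.02125 = $24,292.5291
Total = $45,384.160248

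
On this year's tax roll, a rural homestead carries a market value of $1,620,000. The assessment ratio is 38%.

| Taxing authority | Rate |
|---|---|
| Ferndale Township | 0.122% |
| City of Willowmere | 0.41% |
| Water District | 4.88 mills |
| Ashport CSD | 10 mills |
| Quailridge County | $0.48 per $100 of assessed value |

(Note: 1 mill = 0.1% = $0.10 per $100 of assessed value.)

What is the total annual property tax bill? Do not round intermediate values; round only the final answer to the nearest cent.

$15,390.00

Assessed value = $1,620,000 × 0.38 = $615,600
Ferndale Township: $615,600 × 0.00122 = $751.032
City of Willowmere: $615,600 × 0.0041 = $2,523.96
Water District: $615,600 × 0.00488 = $3,004.128
Ashport CSD: $615,600 × 0.01 = $6,156
Quailridge County: $615,600 × 0.0048 = $2,954.88
Total = $15,390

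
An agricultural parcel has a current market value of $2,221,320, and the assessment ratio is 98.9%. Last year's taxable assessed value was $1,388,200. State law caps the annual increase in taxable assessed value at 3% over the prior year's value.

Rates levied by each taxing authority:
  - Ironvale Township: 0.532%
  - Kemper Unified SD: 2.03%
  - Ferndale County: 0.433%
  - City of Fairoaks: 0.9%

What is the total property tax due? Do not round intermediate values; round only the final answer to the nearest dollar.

$55,693

Uncapped assessed value = $2,221,320 × 0.989 = $2,196,885.48
Cap limit = $1,388,200 × 1.03 = $1,429,846
Taxable assessed value = min($2,196,885.48, $1,429,846) = $1,429,846 (cap binds)
Ironvale Township: $1,429,846 × 0.00532 = $7,606.78072
Kemper Unified SD: $1,429,846 × 0.0203 = $29,025.8738
Ferndale County: $1,429,846 × 0.00433 = $6,191.23318
City of Fairoaks: $1,429,846 × 0.009 = $12,868.614
Total = $55,692.5017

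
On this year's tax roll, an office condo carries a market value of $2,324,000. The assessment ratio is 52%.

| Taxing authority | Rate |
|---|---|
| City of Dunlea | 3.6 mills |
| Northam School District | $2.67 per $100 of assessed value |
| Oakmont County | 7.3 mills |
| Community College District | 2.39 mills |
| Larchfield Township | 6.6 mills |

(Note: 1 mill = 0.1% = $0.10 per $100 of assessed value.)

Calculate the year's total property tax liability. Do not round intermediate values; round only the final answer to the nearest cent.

Assessed value = $2,324,000 × 0.52 = $1,208,480
City of Dunlea: $1,208,480 × 0.0036 = $4,350.528
Northam School District: $1,208,480 × 0.0267 = $32,266.416
Oakmont County: $1,208,480 × 0.0073 = $8,821.904
Community College District: $1,208,480 × 0.00239 = $2,888.2672
Larchfield Township: $1,208,480 × 0.0066 = $7,975.968
Total = $56,303.0832

$56,303.08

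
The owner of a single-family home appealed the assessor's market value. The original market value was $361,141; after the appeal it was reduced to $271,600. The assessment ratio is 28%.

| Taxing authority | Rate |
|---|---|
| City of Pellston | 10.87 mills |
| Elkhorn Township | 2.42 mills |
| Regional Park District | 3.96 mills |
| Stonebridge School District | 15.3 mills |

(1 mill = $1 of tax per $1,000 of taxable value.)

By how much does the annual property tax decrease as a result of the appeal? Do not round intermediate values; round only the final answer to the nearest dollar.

Old assessed value = $361,141 × 0.28 = $101,119.48
New assessed value = $271,600 × 0.28 = $76,048
Combined rate = 0.01087 + 0.00242 + 0.00396 + 0.0153 = 0.03255
Old tax = $101,119.48 × 0.03255 = $3,291.439074
New tax = $76,048 × 0.03255 = $2,475.3624
Reduction = $3,291.439074 − $2,475.3624 = $816.076674

$816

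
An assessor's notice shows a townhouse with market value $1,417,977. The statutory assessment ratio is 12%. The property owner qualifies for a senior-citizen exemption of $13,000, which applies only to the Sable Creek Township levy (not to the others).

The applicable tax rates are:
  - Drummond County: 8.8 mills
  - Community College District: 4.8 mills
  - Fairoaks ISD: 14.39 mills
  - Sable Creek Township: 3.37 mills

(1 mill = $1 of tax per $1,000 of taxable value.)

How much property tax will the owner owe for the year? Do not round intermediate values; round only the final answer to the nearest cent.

Assessed value = $1,417,977 × 0.12 = $170,157.24
Drummond County: $170,157.24 × 0.0088 = $1,497.383712
Community College District: $170,157.24 × 0.0048 = $816.754752
Fairoaks ISD: $170,157.24 × 0.01439 = $2,448.5626836
Sable Creek Township: ($170,157.24 − $13,000) × 0.00337 = $157,157.24 × 0.00337 = $529.6198988
Total = $5,292.3210464

$5,292.32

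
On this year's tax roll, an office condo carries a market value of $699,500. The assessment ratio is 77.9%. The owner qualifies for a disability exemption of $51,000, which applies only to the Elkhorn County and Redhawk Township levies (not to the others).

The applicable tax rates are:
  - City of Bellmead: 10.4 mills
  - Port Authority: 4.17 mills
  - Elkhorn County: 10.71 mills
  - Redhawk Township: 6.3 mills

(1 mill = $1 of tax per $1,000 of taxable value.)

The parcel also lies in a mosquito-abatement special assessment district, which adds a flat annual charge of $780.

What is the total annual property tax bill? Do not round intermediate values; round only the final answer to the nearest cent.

$17,120.76

Assessed value = $699,500 × 0.779 = $544,910.5
City of Bellmead: $544,910.5 × 0.0104 = $5,667.0692
Port Authority: $544,910.5 × 0.00417 = $2,272.276785
Elkhorn County: ($544,910.5 − $51,000) × 0.01071 = $493,910.5 × 0.01071 = $5,289.781455
Redhawk Township: ($544,910.5 − $51,000) × 0.0063 = $493,910.5 × 0.0063 = $3,111.63615
Levies subtotal = $16,340.76359
Total = $16,340.76359 + $780 = $17,120.76359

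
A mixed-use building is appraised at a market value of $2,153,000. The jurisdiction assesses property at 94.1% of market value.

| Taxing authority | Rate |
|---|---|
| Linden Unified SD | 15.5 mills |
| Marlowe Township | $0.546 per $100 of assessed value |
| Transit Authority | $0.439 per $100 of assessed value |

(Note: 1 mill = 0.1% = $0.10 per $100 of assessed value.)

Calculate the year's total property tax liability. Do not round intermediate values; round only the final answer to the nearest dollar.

Assessed value = $2,153,000 × 0.941 = $2,025,973
Linden Unified SD: $2,025,973 × 0.0155 = $31,402.5815
Marlowe Township: $2,025,973 × 0.00546 = $11,061.81258
Transit Authority: $2,025,973 × 0.00439 = $8,894.02147
Total = $51,358.41555

$51,358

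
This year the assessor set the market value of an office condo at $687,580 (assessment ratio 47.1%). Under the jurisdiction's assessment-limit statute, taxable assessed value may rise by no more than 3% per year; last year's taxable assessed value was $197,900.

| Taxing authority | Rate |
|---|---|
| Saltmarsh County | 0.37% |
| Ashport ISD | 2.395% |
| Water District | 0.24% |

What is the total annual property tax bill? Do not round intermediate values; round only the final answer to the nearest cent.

Uncapped assessed value = $687,580 × 0.471 = $323,850.18
Cap limit = $197,900 × 1.03 = $203,837
Taxable assessed value = min($323,850.18, $203,837) = $203,837 (cap binds)
Saltmarsh County: $203,837 × 0.0037 = $754.1969
Ashport ISD: $203,837 × 0.02395 = $4,881.89615
Water District: $203,837 × 0.0024 = $489.2088
Total = $6,125.30185

$6,125.30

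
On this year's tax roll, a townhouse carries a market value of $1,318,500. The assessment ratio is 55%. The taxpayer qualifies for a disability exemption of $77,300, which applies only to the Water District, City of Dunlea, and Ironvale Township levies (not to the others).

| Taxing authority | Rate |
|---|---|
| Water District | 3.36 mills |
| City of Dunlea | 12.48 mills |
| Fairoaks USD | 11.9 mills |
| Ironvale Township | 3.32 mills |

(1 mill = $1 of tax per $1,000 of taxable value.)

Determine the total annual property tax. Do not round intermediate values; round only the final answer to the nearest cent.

$21,042.87

Assessed value = $1,318,500 × 0.55 = $725,175
Water District: ($725,175 − $77,300) × 0.00336 = $647,875 × 0.00336 = $2,176.86
City of Dunlea: ($725,175 − $77,300) × 0.01248 = $647,875 × 0.01248 = $8,085.48
Fairoaks USD: $725,175 × 0.0119 = $8,629.5825
Ironvale Township: ($725,175 − $77,300) × 0.00332 = $647,875 × 0.00332 = $2,150.945
Total = $21,042.8675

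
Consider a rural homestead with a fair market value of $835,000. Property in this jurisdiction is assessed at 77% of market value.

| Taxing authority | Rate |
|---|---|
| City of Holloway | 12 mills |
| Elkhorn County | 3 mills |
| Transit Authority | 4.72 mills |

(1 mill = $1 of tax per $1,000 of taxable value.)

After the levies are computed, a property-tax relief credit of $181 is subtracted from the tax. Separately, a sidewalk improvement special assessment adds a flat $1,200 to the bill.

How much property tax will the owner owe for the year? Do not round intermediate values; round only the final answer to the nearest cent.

$13,697.97

Assessed value = $835,000 × 0.77 = $642,950
City of Holloway: $642,950 × 0.012 = $7,715.4
Elkhorn County: $642,950 × 0.003 = $1,928.85
Transit Authority: $642,950 × 0.00472 = $3,034.724
Levies subtotal = $12,678.974
After credit = $12,678.974 − $181 = $12,497.974
Total = $12,497.974 + $1,200 = $13,697.974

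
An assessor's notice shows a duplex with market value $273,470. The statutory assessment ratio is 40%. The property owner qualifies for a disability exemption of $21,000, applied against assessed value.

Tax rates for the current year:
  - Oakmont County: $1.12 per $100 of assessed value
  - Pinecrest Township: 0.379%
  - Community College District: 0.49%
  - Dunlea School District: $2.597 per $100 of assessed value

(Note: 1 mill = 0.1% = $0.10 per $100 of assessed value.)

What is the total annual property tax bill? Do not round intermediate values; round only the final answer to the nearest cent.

$4,053.47

Assessed value = $273,470 × 0.4 = $109,388
Taxable value = $109,388 − $21,000 = $88,388
Oakmont County: $88,388 × 0.0112 = $989.9456
Pinecrest Township: $88,388 × 0.00379 = $334.99052
Community College District: $88,388 × 0.0049 = $433.1012
Dunlea School District: $88,388 × 0.02597 = $2,295.43636
Total = $4,053.47368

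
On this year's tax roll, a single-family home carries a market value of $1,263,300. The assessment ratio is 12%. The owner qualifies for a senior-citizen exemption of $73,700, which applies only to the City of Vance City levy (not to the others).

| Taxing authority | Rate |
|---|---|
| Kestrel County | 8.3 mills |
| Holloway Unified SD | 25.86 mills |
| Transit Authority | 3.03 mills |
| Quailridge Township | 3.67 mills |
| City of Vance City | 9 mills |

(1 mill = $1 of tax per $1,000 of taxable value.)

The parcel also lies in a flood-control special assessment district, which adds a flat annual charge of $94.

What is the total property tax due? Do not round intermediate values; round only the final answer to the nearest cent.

$6,989.28

Assessed value = $1,263,300 × 0.12 = $151,596
Kestrel County: $151,596 × 0.0083 = $1,258.2468
Holloway Unified SD: $151,596 × 0.02586 = $3,920.27256
Transit Authority: $151,596 × 0.00303 = $459.33588
Quailridge Township: $151,596 × 0.00367 = $556.35732
City of Vance City: ($151,596 − $73,700) × 0.009 = $77,896 × 0.009 = $701.064
Levies subtotal = $6,895.27656
Total = $6,895.27656 + $94 = $6,989.27656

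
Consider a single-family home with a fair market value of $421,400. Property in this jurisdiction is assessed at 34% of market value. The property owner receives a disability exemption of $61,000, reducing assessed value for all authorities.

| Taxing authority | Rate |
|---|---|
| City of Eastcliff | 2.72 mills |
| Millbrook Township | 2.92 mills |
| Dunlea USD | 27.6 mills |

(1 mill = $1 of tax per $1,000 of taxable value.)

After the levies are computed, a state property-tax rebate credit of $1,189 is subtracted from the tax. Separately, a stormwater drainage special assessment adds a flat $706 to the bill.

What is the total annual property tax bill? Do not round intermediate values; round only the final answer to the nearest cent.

Assessed value = $421,400 × 0.34 = $143,276
Taxable value = $143,276 − $61,000 = $82,276
City of Eastcliff: $82,276 × 0.00272 = $223.79072
Millbrook Township: $82,276 × 0.00292 = $240.24592
Dunlea USD: $82,276 × 0.0276 = $2,270.8176
Levies subtotal = $2,734.85424
After credit = $2,734.85424 − $1,189 = $1,545.85424
Total = $1,545.85424 + $706 = $2,251.85424

$2,251.85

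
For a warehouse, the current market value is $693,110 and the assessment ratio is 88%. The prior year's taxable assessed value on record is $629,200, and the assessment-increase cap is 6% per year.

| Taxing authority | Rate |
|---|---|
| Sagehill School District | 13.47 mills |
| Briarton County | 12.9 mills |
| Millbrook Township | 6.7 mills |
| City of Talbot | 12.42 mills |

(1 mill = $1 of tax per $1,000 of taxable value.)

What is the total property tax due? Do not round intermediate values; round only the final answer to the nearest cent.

$27,746.03

Uncapped assessed value = $693,110 × 0.88 = $609,936.8
Cap limit = $629,200 × 1.06 = $666,952
Taxable assessed value = min($609,936.8, $666,952) = $609,936.8 (cap does not bind)
Sagehill School District: $609,936.8 × 0.01347 = $8,215.848696
Briarton County: $609,936.8 × 0.0129 = $7,868.18472
Millbrook Township: $609,936.8 × 0.0067 = $4,086.57656
City of Talbot: $609,936.8 × 0.01242 = $7,575.415056
Total = $27,746.025032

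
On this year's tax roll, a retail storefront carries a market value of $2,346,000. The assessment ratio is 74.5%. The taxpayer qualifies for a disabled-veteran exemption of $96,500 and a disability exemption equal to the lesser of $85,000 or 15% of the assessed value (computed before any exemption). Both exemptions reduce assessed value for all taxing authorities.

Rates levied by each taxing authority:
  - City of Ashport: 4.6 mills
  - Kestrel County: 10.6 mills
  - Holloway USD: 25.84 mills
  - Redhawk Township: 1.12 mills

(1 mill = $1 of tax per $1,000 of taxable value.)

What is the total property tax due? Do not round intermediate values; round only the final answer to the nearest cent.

Assessed value = $2,346,000 × 0.745 = $1,747,770
Disability exemption = min($85,000, 15% × $1,747,770) = min($85,000, $262,165.5) = $85,000 (dollar cap binds)
Taxable value = $1,747,770 − $96,500 − $85,000 = $1,566,270
City of Ashport: $1,566,270 × 0.0046 = $7,204.842
Kestrel County: $1,566,270 × 0.0106 = $16,602.462
Holloway USD: $1,566,270 × 0.02584 = $40,472.4168
Redhawk Township: $1,566,270 × 0.00112 = $1,754.2224
Total = $66,033.9432

$66,033.94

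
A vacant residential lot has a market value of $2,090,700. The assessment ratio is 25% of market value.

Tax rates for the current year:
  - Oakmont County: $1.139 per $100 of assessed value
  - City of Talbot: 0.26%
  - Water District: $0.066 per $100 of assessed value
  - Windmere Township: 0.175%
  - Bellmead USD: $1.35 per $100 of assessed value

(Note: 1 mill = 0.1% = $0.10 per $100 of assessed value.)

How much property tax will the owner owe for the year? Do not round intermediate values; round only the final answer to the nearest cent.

Assessed value = $2,090,700 × 0.25 = $522,675
Oakmont County: $522,675 × 0.01139 = $5,953.26825
City of Talbot: $522,675 × 0.0026 = $1,358.955
Water District: $522,675 × 0.00066 = $344.9655
Windmere Township: $522,675 × 0.00175 = $914.68125
Bellmead USD: $522,675 × 0.0135 = $7,056.1125
Total = $15,627.9825

$15,627.98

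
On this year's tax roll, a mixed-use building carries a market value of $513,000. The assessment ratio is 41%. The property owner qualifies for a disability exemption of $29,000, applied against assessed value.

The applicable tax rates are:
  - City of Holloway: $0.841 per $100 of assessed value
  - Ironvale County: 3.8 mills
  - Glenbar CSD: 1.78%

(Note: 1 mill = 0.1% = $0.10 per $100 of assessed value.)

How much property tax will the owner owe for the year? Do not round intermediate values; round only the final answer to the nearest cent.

$5,441.71

Assessed value = $513,000 × 0.41 = $210,330
Taxable value = $210,330 − $29,000 = $181,330
City of Holloway: $181,330 × 0.00841 = $1,524.9853
Ironvale County: $181,330 × 0.0038 = $689.054
Glenbar CSD: $181,330 × 0.0178 = $3,227.674
Total = $5,441.7133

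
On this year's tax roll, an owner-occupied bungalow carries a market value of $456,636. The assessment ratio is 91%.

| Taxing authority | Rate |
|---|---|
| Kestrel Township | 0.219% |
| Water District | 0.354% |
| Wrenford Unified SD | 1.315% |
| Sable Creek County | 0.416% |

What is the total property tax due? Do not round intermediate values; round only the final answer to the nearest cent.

Assessed value = $456,636 × 0.91 = $415,538.76
Kestrel Township: $415,538.76 × 0.00219 = $910.0298844
Water District: $415,538.76 × 0.00354 = $1,471.0072104
Wrenford Unified SD: $415,538.76 × 0.01315 = $5,464.334694
Sable Creek County: $415,538.76 × 0.00416 = $1,728.6412416
Total = $910.0298844 + $1,471.0072104 + $5,464.334694 + $1,728.6412416 = $9,574.0130304

$9,574.01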